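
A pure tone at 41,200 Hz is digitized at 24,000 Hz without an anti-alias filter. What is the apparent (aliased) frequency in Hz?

6,800 Hz

Nyquist = 24,000/2 = 12,000 Hz; 41,200 Hz exceeds it.
Alias = |41,200 − 2×24,000| = |41,200 − 48,000| = 6,800 Hz.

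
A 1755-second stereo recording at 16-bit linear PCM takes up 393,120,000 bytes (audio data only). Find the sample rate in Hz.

56,000 Hz

Bytes = sample_rate × seconds × bytes_per_sample × channels.
sample_rate = 393,120,000 / (1,755 × 2 × 2) = 393,120,000 / 7,020 = 56,000 Hz.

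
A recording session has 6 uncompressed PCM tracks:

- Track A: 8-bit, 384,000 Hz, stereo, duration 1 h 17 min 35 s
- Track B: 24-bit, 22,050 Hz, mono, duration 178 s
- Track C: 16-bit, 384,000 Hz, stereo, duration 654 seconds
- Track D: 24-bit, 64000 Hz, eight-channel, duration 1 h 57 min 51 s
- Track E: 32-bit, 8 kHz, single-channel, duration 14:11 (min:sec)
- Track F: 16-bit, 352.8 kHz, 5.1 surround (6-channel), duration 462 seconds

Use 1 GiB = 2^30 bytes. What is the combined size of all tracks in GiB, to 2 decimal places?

16.24 GiB

Track A: 1 h 17 min 35 s = 4,655 s; 384,000 × 4,655 × 1 × 2 = 3,575,040,000 bytes.
Track B: 22,050 × 178 × 3 × 1 = 11,774,700 bytes.
Track C: 384,000 × 654 × 2 × 2 = 1,004,544,000 bytes.
Track D: 1 h 57 min 51 s = 7,071 s; 64,000 × 7,071 × 3 × 8 = 10,861,056,000 bytes.
Track E: 14:11 (min:sec) = 851 s; 8,000 × 851 × 4 × 1 = 27,232,000 bytes.
Track F: 352,800 × 462 × 2 × 6 = 1,955,923,200 bytes.
Total = 17,435,569,900 bytes = 16.24 GiB.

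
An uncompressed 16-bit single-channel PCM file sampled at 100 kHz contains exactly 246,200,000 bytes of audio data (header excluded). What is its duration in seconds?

Byte rate = 100,000 × 2 × 1 = 200,000 bytes/s.
Duration = 246,200,000 / 200,000 = 1,231 s.

1,231 seconds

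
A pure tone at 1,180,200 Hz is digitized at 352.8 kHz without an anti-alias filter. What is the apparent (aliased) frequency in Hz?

Nyquist = 352,800/2 = 176,400 Hz; 1,180,200 Hz exceeds it.
Alias = |1,180,200 − 3×352,800| = |1,180,200 − 1,058,400| = 121,800 Hz.

121,800 Hz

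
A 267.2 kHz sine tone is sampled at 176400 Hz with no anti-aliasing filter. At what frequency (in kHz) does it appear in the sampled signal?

85.6 kHz

Nyquist = 176,400/2 = 88,200 Hz; 267,200 Hz exceeds it.
Alias = |267,200 − 2×176,400| = |267,200 − 352,800| = 85,600 Hz = 85.6 kHz.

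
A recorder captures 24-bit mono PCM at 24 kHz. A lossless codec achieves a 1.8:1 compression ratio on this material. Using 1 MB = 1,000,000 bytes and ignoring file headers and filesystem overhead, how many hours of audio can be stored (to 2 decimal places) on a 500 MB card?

3.47 hours

Uncompressed byte rate = 24,000 × 3 × 1 = 72,000 bytes/s.
After 1.8:1 compression, effective rate ≈ 40000 bytes/s.
Capacity = 500 × 1,000,000 = 500,000,000 bytes.
500,000,000 / effective rate ≈ 12500 s → 3.47 hours.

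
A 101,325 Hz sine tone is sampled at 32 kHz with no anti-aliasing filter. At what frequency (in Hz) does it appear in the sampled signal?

Nyquist = 32,000/2 = 16,000 Hz; 101,325 Hz exceeds it.
Alias = |101,325 − 3×32,000| = |101,325 − 96,000| = 5,325 Hz.

5,325 Hz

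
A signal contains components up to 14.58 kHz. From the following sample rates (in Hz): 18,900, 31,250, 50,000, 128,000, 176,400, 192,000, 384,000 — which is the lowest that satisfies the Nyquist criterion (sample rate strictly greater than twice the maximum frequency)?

31,250 Hz

Need sample rate > 2 × 14,580 = 29,160 Hz.
Lowest listed rate above 29,160 Hz is 31,250 Hz.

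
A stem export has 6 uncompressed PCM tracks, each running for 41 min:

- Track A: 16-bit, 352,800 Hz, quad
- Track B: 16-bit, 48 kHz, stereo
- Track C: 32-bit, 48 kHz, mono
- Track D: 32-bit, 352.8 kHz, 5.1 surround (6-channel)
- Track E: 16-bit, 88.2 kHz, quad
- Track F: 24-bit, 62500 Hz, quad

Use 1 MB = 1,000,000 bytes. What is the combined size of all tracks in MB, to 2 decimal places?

32297.83 MB

41 min = 2,460 s.
Track A: 352,800 × 2,460 × 2 × 4 = 6,943,104,000 bytes.
Track B: 48,000 × 2,460 × 2 × 2 = 472,320,000 bytes.
Track C: 48,000 × 2,460 × 4 × 1 = 472,320,000 bytes.
Track D: 352,800 × 2,460 × 4 × 6 = 20,829,312,000 bytes.
Track E: 88,200 × 2,460 × 2 × 4 = 1,735,776,000 bytes.
Track F: 62,500 × 2,460 × 3 × 4 = 1,845,000,000 bytes.
Total = 32,297,832,000 bytes = 32297.83 MB.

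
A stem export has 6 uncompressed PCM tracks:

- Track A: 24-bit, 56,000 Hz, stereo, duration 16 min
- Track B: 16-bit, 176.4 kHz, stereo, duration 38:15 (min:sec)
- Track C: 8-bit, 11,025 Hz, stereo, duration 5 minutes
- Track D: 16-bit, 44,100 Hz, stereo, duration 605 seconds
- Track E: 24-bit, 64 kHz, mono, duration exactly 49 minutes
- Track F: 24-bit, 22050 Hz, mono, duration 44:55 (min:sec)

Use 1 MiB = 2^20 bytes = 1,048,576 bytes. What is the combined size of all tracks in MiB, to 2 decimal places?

2668.38 MiB

Track A: 16 min = 960 s; 56,000 × 960 × 3 × 2 = 322,560,000 bytes.
Track B: 38:15 (min:sec) = 2,295 s; 176,400 × 2,295 × 2 × 2 = 1,619,352,000 bytes.
Track C: 5 minutes = 300 s; 11,025 × 300 × 1 × 2 = 6,615,000 bytes.
Track D: 44,100 × 605 × 2 × 2 = 106,722,000 bytes.
Track E: exactly 49 minutes = 2,940 s; 64,000 × 2,940 × 3 × 1 = 564,480,000 bytes.
Track F: 44:55 (min:sec) = 2,695 s; 22,050 × 2,695 × 3 × 1 = 178,274,250 bytes.
Total = 2,798,003,250 bytes = 2668.38 MiB.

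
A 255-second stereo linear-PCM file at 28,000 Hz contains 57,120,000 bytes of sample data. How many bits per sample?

32 bits

Bytes per sample = 57,120,000 / (28,000 × 255 × 2) = 57,120,000 / 14,280,000 = 4.
Bit depth = 4 × 8 = 32 bits.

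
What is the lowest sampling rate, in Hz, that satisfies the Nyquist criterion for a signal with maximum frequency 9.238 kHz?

18,476 Hz

Minimum sample rate = 2 × 9,238 Hz = 18,476 Hz.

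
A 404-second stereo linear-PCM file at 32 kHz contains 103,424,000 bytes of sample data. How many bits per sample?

Bytes per sample = 103,424,000 / (32,000 × 404 × 2) = 103,424,000 / 25,856,000 = 4.
Bit depth = 4 × 8 = 32 bits.

32 bits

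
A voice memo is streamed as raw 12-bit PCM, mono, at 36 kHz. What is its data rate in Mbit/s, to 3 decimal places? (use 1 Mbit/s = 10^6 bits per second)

Bit rate = 36,000 × 12 × 1 = 432,000 bits/s.
= 0.432 Mbit/s.

0.432 Mbit/s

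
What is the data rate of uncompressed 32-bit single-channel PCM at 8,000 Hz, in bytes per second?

32,000 bytes/s

Bit rate = 8,000 × 32 × 1 = 256,000 bits/s.
256,000 / 8 = 32,000 bytes/s.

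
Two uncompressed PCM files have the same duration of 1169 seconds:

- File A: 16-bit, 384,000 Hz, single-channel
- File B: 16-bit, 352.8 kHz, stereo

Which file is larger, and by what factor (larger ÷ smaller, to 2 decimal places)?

File A: 384,000 × 2 × 1 = 768,000 bytes/s.
File B: 352,800 × 2 × 2 = 1,411,200 bytes/s.
File B is larger; ratio = 1,649,692,800 / 897,792,000 = 1.84.

File B, by a factor of 1.84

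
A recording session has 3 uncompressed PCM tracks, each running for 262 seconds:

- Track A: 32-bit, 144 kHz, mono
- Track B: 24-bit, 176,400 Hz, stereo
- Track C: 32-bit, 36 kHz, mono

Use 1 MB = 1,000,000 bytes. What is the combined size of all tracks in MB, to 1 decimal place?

465.9 MB

Track A: 144,000 × 262 × 4 × 1 = 150,912,000 bytes.
Track B: 176,400 × 262 × 3 × 2 = 277,300,800 bytes.
Track C: 36,000 × 262 × 4 × 1 = 37,728,000 bytes.
Total = 465,940,800 bytes = 465.9 MB.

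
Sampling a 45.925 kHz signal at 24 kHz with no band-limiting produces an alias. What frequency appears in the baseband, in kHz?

2.075 kHz

Nyquist = 24,000/2 = 12,000 Hz; 45,925 Hz exceeds it.
Alias = |45,925 − 2×24,000| = |45,925 − 48,000| = 2,075 Hz = 2.075 kHz.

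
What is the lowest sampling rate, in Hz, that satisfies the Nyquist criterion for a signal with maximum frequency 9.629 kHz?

Minimum sample rate = 2 × 9,629 Hz = 19,258 Hz.

19,258 Hz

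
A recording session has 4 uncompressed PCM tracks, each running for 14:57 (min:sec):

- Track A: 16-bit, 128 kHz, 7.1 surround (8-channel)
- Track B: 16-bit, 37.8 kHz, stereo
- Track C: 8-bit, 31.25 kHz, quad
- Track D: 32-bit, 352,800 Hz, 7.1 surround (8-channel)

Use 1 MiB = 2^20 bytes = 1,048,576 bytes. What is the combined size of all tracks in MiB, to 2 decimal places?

11645.87 MiB

14:57 (min:sec) = 897 s.
Track A: 128,000 × 897 × 2 × 8 = 1,837,056,000 bytes.
Track B: 37,800 × 897 × 2 × 2 = 135,626,400 bytes.
Track C: 31,250 × 897 × 1 × 4 = 112,125,000 bytes.
Track D: 352,800 × 897 × 4 × 8 = 10,126,771,200 bytes.
Total = 12,211,578,600 bytes = 11645.87 MiB.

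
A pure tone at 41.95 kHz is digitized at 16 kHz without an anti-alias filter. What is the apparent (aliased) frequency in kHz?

Nyquist = 16,000/2 = 8,000 Hz; 41,950 Hz exceeds it.
Alias = |41,950 − 3×16,000| = |41,950 − 48,000| = 6,050 Hz = 6.05 kHz.

6.05 kHz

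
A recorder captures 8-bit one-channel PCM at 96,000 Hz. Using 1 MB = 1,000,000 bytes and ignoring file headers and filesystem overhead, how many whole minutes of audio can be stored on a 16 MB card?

2 minutes

Uncompressed byte rate = 96,000 × 1 × 1 = 96,000 bytes/s.
Capacity = 16 × 1,000,000 = 16,000,000 bytes.
16,000,000 / 96,000 ≈ 166.67 s → 2 minutes.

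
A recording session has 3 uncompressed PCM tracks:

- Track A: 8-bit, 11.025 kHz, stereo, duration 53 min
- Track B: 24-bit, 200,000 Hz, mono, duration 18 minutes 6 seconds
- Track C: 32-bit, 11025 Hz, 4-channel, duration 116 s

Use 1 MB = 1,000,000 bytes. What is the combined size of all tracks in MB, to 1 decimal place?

Track A: 53 min = 3,180 s; 11,025 × 3,180 × 1 × 2 = 70,119,000 bytes.
Track B: 18 minutes 6 seconds = 1,086 s; 200,000 × 1,086 × 3 × 1 = 651,600,000 bytes.
Track C: 11,025 × 116 × 4 × 4 = 20,462,400 bytes.
Total = 742,181,400 bytes = 742.2 MB.

742.2 MB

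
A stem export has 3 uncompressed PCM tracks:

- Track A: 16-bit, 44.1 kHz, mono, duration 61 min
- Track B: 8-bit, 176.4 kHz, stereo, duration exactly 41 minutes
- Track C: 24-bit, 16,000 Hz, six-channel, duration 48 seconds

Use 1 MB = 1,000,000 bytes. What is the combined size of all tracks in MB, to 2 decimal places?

Track A: 61 min = 3,660 s; 44,100 × 3,660 × 2 × 1 = 322,812,000 bytes.
Track B: exactly 41 minutes = 2,460 s; 176,400 × 2,460 × 1 × 2 = 867,888,000 bytes.
Track C: 16,000 × 48 × 3 × 6 = 13,824,000 bytes.
Total = 1,204,524,000 bytes = 1204.52 MB.

1204.52 MB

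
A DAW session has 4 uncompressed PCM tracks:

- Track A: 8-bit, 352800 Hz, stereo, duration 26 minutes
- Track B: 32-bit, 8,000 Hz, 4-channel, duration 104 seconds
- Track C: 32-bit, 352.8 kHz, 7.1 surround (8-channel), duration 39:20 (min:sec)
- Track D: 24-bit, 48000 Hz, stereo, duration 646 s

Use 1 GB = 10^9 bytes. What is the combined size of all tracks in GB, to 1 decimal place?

27.9 GB

Track A: 26 minutes = 1,560 s; 352,800 × 1,560 × 1 × 2 = 1,100,736,000 bytes.
Track B: 8,000 × 104 × 4 × 4 = 13,312,000 bytes.
Track C: 39:20 (min:sec) = 2,360 s; 352,800 × 2,360 × 4 × 8 = 26,643,456,000 bytes.
Track D: 48,000 × 646 × 3 × 2 = 186,048,000 bytes.
Total = 27,943,552,000 bytes = 27.9 GB.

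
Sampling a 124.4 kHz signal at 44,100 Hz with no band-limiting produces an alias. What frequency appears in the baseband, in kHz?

7.9 kHz

Nyquist = 44,100/2 = 22,050 Hz; 124,400 Hz exceeds it.
Alias = |124,400 − 3×44,100| = |124,400 − 132,300| = 7,900 Hz = 7.9 kHz.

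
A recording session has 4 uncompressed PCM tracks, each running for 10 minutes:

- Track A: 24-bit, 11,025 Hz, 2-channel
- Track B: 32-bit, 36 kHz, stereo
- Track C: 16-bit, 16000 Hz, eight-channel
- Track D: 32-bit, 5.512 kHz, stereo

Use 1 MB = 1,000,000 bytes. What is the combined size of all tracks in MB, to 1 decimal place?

10 minutes = 600 s.
Track A: 11,025 × 600 × 3 × 2 = 39,690,000 bytes.
Track B: 36,000 × 600 × 4 × 2 = 172,800,000 bytes.
Track C: 16,000 × 600 × 2 × 8 = 153,600,000 bytes.
Track D: 5,512 × 600 × 4 × 2 = 26,457,600 bytes.
Total = 392,547,600 bytes = 392.5 MB.

392.5 MB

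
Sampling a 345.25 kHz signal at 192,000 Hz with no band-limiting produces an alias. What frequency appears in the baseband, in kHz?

38.75 kHz

Nyquist = 192,000/2 = 96,000 Hz; 345,250 Hz exceeds it.
Alias = |345,250 − 2×192,000| = |345,250 − 384,000| = 38,750 Hz = 38.75 kHz.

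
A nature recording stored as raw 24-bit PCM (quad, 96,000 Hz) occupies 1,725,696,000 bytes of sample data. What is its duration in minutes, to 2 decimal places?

Byte rate = 96,000 × 3 × 4 = 1,152,000 bytes/s.
Duration = 1,725,696,000 / 1,152,000 = 1,498 s.
1,498 s / 60 = 24.97 minutes.

24.97 minutes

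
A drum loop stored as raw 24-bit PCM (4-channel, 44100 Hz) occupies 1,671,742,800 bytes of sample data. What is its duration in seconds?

Byte rate = 44,100 × 3 × 4 = 529,200 bytes/s.
Duration = 1,671,742,800 / 529,200 = 3,159 s.

3,159 seconds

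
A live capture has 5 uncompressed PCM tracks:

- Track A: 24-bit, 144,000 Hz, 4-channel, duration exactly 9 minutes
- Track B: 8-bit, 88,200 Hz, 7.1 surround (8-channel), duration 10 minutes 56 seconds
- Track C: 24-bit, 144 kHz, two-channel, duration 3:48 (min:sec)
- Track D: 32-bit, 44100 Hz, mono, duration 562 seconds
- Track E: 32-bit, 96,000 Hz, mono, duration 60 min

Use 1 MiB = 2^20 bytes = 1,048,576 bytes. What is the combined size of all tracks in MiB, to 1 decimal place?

2932.1 MiB

Track A: exactly 9 minutes = 540 s; 144,000 × 540 × 3 × 4 = 933,120,000 bytes.
Track B: 10 minutes 56 seconds = 656 s; 88,200 × 656 × 1 × 8 = 462,873,600 bytes.
Track C: 3:48 (min:sec) = 228 s; 144,000 × 228 × 3 × 2 = 196,992,000 bytes.
Track D: 44,100 × 562 × 4 × 1 = 99,136,800 bytes.
Track E: 60 min = 3,600 s; 96,000 × 3,600 × 4 × 1 = 1,382,400,000 bytes.
Total = 3,074,522,400 bytes = 2932.1 MiB.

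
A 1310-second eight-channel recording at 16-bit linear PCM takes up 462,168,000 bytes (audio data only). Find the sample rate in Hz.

Bytes = sample_rate × seconds × bytes_per_sample × channels.
sample_rate = 462,168,000 / (1,310 × 2 × 8) = 462,168,000 / 20,960 = 22,050 Hz.

22,050 Hz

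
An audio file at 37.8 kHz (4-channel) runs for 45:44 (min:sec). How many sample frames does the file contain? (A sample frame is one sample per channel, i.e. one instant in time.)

103,723,200 sample frames

45:44 (min:sec) = 2,744 s.
37,800 samples/s × 2,744 s = 103,723,200 frames.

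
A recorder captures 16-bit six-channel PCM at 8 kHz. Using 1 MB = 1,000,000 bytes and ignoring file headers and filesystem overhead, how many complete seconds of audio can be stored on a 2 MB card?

20 seconds

Uncompressed byte rate = 8,000 × 2 × 6 = 96,000 bytes/s.
Capacity = 2 × 1,000,000 = 2,000,000 bytes.
2,000,000 / 96,000 ≈ 20.83 s → 20 seconds.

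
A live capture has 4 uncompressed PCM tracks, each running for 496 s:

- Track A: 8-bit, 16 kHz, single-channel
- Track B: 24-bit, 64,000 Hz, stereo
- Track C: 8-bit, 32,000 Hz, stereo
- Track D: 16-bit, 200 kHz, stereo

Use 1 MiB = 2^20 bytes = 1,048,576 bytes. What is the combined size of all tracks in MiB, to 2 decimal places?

597.90 MiB

Track A: 16,000 × 496 × 1 × 1 = 7,936,000 bytes.
Track B: 64,000 × 496 × 3 × 2 = 190,464,000 bytes.
Track C: 32,000 × 496 × 1 × 2 = 31,744,000 bytes.
Track D: 200,000 × 496 × 2 × 2 = 396,800,000 bytes.
Total = 626,944,000 bytes = 597.90 MiB.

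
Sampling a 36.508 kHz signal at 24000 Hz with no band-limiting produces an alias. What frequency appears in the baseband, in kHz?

Nyquist = 24,000/2 = 12,000 Hz; 36,508 Hz exceeds it.
Alias = |36,508 − 2×24,000| = |36,508 − 48,000| = 11,492 Hz = 11.492 kHz.

11.492 kHz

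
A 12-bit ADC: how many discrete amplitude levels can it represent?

2^12 = 4,096.

4,096 levels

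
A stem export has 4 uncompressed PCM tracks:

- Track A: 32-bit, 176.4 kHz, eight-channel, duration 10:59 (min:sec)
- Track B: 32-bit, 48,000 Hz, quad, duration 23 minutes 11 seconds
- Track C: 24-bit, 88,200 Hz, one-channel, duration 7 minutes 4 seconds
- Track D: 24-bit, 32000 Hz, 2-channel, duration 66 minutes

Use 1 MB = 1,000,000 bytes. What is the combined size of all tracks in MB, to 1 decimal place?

5660.7 MB

Track A: 10:59 (min:sec) = 659 s; 176,400 × 659 × 4 × 8 = 3,719,923,200 bytes.
Track B: 23 minutes 11 seconds = 1,391 s; 48,000 × 1,391 × 4 × 4 = 1,068,288,000 bytes.
Track C: 7 minutes 4 seconds = 424 s; 88,200 × 424 × 3 × 1 = 112,190,400 bytes.
Track D: 66 minutes = 3,960 s; 32,000 × 3,960 × 3 × 2 = 760,320,000 bytes.
Total = 5,660,721,600 bytes = 5660.7 MB.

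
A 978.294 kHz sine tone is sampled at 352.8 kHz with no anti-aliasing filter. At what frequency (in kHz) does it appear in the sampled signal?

Nyquist = 352,800/2 = 176,400 Hz; 978,294 Hz exceeds it.
Alias = |978,294 − 3×352,800| = |978,294 − 1,058,400| = 80,106 Hz = 80.106 kHz.

80.106 kHz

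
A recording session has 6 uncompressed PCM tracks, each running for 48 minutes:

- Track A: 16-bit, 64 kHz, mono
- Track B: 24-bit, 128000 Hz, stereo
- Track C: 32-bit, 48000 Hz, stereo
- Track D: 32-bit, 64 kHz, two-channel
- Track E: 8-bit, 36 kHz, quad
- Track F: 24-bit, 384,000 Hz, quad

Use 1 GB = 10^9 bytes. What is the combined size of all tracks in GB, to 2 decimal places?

48 minutes = 2,880 s.
Track A: 64,000 × 2,880 × 2 × 1 = 368,640,000 bytes.
Track B: 128,000 × 2,880 × 3 × 2 = 2,211,840,000 bytes.
Track C: 48,000 × 2,880 × 4 × 2 = 1,105,920,000 bytes.
Track D: 64,000 × 2,880 × 4 × 2 = 1,474,560,000 bytes.
Track E: 36,000 × 2,880 × 1 × 4 = 414,720,000 bytes.
Track F: 384,000 × 2,880 × 3 × 4 = 13,271,040,000 bytes.
Total = 18,846,720,000 bytes = 18.85 GB.

18.85 GB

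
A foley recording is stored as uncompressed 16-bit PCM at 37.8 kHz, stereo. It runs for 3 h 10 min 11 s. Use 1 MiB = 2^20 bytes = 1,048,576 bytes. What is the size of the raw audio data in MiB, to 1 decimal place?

Duration = 3 h 10 min 11 s = 11,411 s.
Bytes = 37,800 samples/s × 11,411 s × 2 bytes/sample × 2 ch = 1,725,343,200 bytes.
1,725,343,200 / 1,048,576 = 1645.4 MiB.

1645.4 MiB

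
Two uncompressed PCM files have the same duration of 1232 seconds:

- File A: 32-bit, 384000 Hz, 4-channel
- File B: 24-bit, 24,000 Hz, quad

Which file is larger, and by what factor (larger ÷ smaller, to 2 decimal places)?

File A: 384,000 × 4 × 4 = 6,144,000 bytes/s.
File B: 24,000 × 3 × 4 = 288,000 bytes/s.
File A is larger; ratio = 7,569,408,000 / 354,816,000 = 21.33.

File A, by a factor of 21.33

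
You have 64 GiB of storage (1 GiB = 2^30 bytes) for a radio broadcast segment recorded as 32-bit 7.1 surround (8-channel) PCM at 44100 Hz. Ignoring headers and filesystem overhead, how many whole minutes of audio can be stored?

Uncompressed byte rate = 44,100 × 4 × 8 = 1,411,200 bytes/s.
Capacity = 64 × 1,073,741,824 = 68,719,476,736 bytes.
68,719,476,736 / 1,411,200 ≈ 48695.77 s → 811 minutes.

811 minutes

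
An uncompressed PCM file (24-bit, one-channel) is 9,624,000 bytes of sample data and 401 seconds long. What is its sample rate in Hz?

8,000 Hz

Bytes = sample_rate × seconds × bytes_per_sample × channels.
sample_rate = 9,624,000 / (401 × 3 × 1) = 9,624,000 / 1,203 = 8,000 Hz.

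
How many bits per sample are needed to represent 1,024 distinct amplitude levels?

10 bits

log2(1,024) = 10.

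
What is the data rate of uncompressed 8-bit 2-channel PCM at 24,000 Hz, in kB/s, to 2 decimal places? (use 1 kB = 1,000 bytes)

48.00 kB/s

Bit rate = 24,000 × 8 × 2 = 384,000 bits/s.
384,000 / 8 = 48,000 B/s = 48.00 kB/s.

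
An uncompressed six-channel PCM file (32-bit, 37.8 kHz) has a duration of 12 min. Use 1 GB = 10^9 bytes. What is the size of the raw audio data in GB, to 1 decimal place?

0.7 GB

Duration = 12 min = 720 s.
Bytes = 37,800 samples/s × 720 s × 4 bytes/sample × 6 ch = 653,184,000 bytes.
653,184,000 / 1,000,000,000 = 0.7 GB.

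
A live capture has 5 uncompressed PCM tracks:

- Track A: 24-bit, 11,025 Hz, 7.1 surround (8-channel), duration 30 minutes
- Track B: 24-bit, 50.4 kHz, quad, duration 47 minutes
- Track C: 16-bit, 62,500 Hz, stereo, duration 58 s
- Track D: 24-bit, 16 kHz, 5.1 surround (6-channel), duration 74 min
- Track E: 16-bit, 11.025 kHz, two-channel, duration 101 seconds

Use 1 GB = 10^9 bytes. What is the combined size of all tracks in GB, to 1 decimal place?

Track A: 30 minutes = 1,800 s; 11,025 × 1,800 × 3 × 8 = 476,280,000 bytes.
Track B: 47 minutes = 2,820 s; 50,400 × 2,820 × 3 × 4 = 1,705,536,000 bytes.
Track C: 62,500 × 58 × 2 × 2 = 14,500,000 bytes.
Track D: 74 min = 4,440 s; 16,000 × 4,440 × 3 × 6 = 1,278,720,000 bytes.
Track E: 11,025 × 101 × 2 × 2 = 4,454,100 bytes.
Total = 3,479,490,100 bytes = 3.5 GB.

3.5 GB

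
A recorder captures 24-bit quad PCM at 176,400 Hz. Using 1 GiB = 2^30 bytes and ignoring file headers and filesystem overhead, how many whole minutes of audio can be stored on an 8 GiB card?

67 minutes

Uncompressed byte rate = 176,400 × 3 × 4 = 2,116,800 bytes/s.
Capacity = 8 × 1,073,741,824 = 8,589,934,592 bytes.
8,589,934,592 / 2,116,800 ≈ 4057.98 s → 67 minutes.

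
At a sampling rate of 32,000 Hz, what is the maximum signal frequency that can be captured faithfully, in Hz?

Nyquist frequency = sample rate / 2 = 32,000 / 2 = 16,000 Hz.

16,000 Hz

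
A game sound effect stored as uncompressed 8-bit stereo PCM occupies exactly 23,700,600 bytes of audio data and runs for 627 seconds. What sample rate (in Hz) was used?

18,900 Hz

Bytes = sample_rate × seconds × bytes_per_sample × channels.
sample_rate = 23,700,600 / (627 × 1 × 2) = 23,700,600 / 1,254 = 18,900 Hz.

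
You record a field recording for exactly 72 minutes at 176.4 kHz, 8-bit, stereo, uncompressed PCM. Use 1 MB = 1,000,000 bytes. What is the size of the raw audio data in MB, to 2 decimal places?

1524.10 MB

Duration = exactly 72 minutes = 4,320 s.
Bytes = 176,400 samples/s × 4,320 s × 1 bytes/sample × 2 ch = 1,524,096,000 bytes.
1,524,096,000 / 1,000,000 = 1524.10 MB.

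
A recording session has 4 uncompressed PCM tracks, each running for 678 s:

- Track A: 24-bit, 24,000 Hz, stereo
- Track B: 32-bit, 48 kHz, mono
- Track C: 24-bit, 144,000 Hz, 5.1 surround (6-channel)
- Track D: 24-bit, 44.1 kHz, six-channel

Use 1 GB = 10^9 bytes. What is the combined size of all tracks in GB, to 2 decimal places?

2.52 GB

Track A: 24,000 × 678 × 3 × 2 = 97,632,000 bytes.
Track B: 48,000 × 678 × 4 × 1 = 130,176,000 bytes.
Track C: 144,000 × 678 × 3 × 6 = 1,757,376,000 bytes.
Track D: 44,100 × 678 × 3 × 6 = 538,196,400 bytes.
Total = 2,523,380,400 bytes = 2.52 GB.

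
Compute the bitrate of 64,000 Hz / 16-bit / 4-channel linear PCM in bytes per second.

512,000 bytes/s

Bit rate = 64,000 × 16 × 4 = 4,096,000 bits/s.
4,096,000 / 8 = 512,000 bytes/s.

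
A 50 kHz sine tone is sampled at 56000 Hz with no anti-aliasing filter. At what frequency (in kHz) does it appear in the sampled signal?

6 kHz

Nyquist = 56,000/2 = 28,000 Hz; 50,000 Hz exceeds it.
Alias = |50,000 − 1×56,000| = |50,000 − 56,000| = 6,000 Hz = 6 kHz.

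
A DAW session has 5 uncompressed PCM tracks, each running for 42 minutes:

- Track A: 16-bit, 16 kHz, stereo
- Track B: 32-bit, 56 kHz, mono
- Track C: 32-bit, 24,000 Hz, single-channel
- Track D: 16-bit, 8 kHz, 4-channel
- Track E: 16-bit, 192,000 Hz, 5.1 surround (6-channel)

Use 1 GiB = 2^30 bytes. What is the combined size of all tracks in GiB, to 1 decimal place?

42 minutes = 2,520 s.
Track A: 16,000 × 2,520 × 2 × 2 = 161,280,000 bytes.
Track B: 56,000 × 2,520 × 4 × 1 = 564,480,000 bytes.
Track C: 24,000 × 2,520 × 4 × 1 = 241,920,000 bytes.
Track D: 8,000 × 2,520 × 2 × 4 = 161,280,000 bytes.
Track E: 192,000 × 2,520 × 2 × 6 = 5,806,080,000 bytes.
Total = 6,935,040,000 bytes = 6.5 GiB.

6.5 GiB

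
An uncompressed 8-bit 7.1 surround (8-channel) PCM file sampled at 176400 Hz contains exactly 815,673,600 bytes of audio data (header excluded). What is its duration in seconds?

Byte rate = 176,400 × 1 × 8 = 1,411,200 bytes/s.
Duration = 815,673,600 / 1,411,200 = 578 s.

578 seconds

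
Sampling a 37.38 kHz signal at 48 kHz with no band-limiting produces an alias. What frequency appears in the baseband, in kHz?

10.62 kHz

Nyquist = 48,000/2 = 24,000 Hz; 37,380 Hz exceeds it.
Alias = |37,380 − 1×48,000| = |37,380 − 48,000| = 10,620 Hz = 10.62 kHz.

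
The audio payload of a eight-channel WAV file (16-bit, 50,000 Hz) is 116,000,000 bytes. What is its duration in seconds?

Byte rate = 50,000 × 2 × 8 = 800,000 bytes/s.
Duration = 116,000,000 / 800,000 = 145 s.

145 seconds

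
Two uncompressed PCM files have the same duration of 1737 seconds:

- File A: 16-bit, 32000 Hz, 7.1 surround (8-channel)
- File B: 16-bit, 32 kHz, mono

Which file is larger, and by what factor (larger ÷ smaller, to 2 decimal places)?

File A: 32,000 × 2 × 8 = 512,000 bytes/s.
File B: 32,000 × 2 × 1 = 64,000 bytes/s.
File A is larger; ratio = 889,344,000 / 111,168,000 = 8.00.

File A, by a factor of 8.00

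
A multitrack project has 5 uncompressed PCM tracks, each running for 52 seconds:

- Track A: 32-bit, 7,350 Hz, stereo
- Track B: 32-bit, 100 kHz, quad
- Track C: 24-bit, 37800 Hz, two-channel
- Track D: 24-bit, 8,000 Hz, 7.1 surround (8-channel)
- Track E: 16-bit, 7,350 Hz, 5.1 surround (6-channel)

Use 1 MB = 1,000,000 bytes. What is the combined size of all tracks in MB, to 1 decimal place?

112.6 MB

Track A: 7,350 × 52 × 4 × 2 = 3,057,600 bytes.
Track B: 100,000 × 52 × 4 × 4 = 83,200,000 bytes.
Track C: 37,800 × 52 × 3 × 2 = 11,793,600 bytes.
Track D: 8,000 × 52 × 3 × 8 = 9,984,000 bytes.
Track E: 7,350 × 52 × 2 × 6 = 4,586,400 bytes.
Total = 112,621,600 bytes = 112.6 MB.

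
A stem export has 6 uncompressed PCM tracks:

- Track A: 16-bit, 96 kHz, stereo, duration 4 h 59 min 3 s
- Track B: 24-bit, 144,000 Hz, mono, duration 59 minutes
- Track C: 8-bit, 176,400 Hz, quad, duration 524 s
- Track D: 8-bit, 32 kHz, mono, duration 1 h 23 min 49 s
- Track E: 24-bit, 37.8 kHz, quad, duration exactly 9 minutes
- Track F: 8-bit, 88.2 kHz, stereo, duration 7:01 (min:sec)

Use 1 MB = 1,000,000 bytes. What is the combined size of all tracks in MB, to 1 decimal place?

Track A: 4 h 59 min 3 s = 17,943 s; 96,000 × 17,943 × 2 × 2 = 6,890,112,000 bytes.
Track B: 59 minutes = 3,540 s; 144,000 × 3,540 × 3 × 1 = 1,529,280,000 bytes.
Track C: 176,400 × 524 × 1 × 4 = 369,734,400 bytes.
Track D: 1 h 23 min 49 s = 5,029 s; 32,000 × 5,029 × 1 × 1 = 160,928,000 bytes.
Track E: exactly 9 minutes = 540 s; 37,800 × 540 × 3 × 4 = 244,944,000 bytes.
Track F: 7:01 (min:sec) = 421 s; 88,200 × 421 × 1 × 2 = 74,264,400 bytes.
Total = 9,269,262,800 bytes = 9269.3 MB.

9269.3 MB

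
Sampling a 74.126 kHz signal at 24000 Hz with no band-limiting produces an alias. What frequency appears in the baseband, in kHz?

Nyquist = 24,000/2 = 12,000 Hz; 74,126 Hz exceeds it.
Alias = |74,126 − 3×24,000| = |74,126 − 72,000| = 2,126 Hz = 2.126 kHz.

2.126 kHz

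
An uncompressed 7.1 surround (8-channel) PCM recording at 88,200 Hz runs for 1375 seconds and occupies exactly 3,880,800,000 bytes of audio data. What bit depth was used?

Bytes per sample = 3,880,800,000 / (88,200 × 1,375 × 8) = 3,880,800,000 / 970,200,000 = 4.
Bit depth = 4 × 8 = 32 bits.

32 bits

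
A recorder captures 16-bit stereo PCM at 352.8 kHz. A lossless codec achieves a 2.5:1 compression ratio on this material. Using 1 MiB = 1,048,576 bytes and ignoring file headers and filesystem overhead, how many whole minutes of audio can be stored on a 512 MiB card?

15 minutes

Uncompressed byte rate = 352,800 × 2 × 2 = 1,411,200 bytes/s.
After 2.5:1 compression, effective rate ≈ 564480 bytes/s.
Capacity = 512 × 1,048,576 = 536,870,912 bytes.
536,870,912 / effective rate ≈ 951.09 s → 15 minutes.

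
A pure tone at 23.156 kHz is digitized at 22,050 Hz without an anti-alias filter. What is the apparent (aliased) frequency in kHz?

1.106 kHz

Nyquist = 22,050/2 = 11,025 Hz; 23,156 Hz exceeds it.
Alias = |23,156 − 1×22,050| = |23,156 − 22,050| = 1,106 Hz = 1.106 kHz.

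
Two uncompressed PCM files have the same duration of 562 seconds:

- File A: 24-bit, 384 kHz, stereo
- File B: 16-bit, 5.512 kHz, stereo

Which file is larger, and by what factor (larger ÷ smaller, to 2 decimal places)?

File A, by a factor of 104.50

File A: 384,000 × 3 × 2 = 2,304,000 bytes/s.
File B: 5,512 × 2 × 2 = 22,048 bytes/s.
File A is larger; ratio = 1,294,848,000 / 12,390,976 = 104.50.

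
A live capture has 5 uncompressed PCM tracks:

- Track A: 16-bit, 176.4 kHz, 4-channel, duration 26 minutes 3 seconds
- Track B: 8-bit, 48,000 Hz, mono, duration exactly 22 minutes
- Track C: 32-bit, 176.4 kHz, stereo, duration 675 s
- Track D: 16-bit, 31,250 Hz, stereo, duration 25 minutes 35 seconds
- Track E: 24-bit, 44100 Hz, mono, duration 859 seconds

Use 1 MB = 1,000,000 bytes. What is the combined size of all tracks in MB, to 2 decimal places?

Track A: 26 minutes 3 seconds = 1,563 s; 176,400 × 1,563 × 2 × 4 = 2,205,705,600 bytes.
Track B: exactly 22 minutes = 1,320 s; 48,000 × 1,320 × 1 × 1 = 63,360,000 bytes.
Track C: 176,400 × 675 × 4 × 2 = 952,560,000 bytes.
Track D: 25 minutes 35 seconds = 1,535 s; 31,250 × 1,535 × 2 × 2 = 191,875,000 bytes.
Track E: 44,100 × 859 × 3 × 1 = 113,645,700 bytes.
Total = 3,527,146,300 bytes = 3527.15 MB.

3527.15 MB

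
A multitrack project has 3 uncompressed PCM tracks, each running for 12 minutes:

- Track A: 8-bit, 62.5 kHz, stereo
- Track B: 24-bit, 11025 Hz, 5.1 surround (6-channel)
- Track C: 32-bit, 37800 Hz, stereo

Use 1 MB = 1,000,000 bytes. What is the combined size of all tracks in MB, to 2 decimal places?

12 minutes = 720 s.
Track A: 62,500 × 720 × 1 × 2 = 90,000,000 bytes.
Track B: 11,025 × 720 × 3 × 6 = 142,884,000 bytes.
Track C: 37,800 × 720 × 4 × 2 = 217,728,000 bytes.
Total = 450,612,000 bytes = 450.61 MB.

450.61 MB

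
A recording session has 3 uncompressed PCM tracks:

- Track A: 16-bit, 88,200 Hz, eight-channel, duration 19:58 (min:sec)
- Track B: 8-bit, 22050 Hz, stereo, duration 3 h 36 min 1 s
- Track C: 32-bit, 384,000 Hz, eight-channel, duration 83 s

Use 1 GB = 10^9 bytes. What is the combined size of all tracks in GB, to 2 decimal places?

Track A: 19:58 (min:sec) = 1,198 s; 88,200 × 1,198 × 2 × 8 = 1,690,617,600 bytes.
Track B: 3 h 36 min 1 s = 12,961 s; 22,050 × 12,961 × 1 × 2 = 571,580,100 bytes.
Track C: 384,000 × 83 × 4 × 8 = 1,019,904,000 bytes.
Total = 3,282,101,700 bytes = 3.28 GB.

3.28 GB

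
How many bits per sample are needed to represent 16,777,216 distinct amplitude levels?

24 bits

log2(16,777,216) = 24.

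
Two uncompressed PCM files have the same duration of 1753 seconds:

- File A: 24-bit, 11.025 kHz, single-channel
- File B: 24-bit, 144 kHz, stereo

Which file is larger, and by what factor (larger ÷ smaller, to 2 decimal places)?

File B, by a factor of 26.12

File A: 11,025 × 3 × 1 = 33,075 bytes/s.
File B: 144,000 × 3 × 2 = 864,000 bytes/s.
File B is larger; ratio = 1,514,592,000 / 57,980,475 = 26.12.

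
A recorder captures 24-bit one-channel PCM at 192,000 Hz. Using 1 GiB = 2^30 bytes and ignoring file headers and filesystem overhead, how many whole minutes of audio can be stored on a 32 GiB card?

Uncompressed byte rate = 192,000 × 3 × 1 = 576,000 bytes/s.
Capacity = 32 × 1,073,741,824 = 34,359,738,368 bytes.
34,359,738,368 / 576,000 ≈ 59652.32 s → 994 minutes.

994 minutes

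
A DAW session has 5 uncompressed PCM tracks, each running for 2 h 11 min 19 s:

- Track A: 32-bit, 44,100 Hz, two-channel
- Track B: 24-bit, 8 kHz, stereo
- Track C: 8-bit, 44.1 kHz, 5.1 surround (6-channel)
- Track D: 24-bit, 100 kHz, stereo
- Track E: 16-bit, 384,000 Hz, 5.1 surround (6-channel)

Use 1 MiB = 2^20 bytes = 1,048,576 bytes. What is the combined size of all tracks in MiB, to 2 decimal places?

2 h 11 min 19 s = 7,879 s.
Track A: 44,100 × 7,879 × 4 × 2 = 2,779,711,200 bytes.
Track B: 8,000 × 7,879 × 3 × 2 = 378,192,000 bytes.
Track C: 44,100 × 7,879 × 1 × 6 = 2,084,783,400 bytes.
Track D: 100,000 × 7,879 × 3 × 2 = 4,727,400,000 bytes.
Track E: 384,000 × 7,879 × 2 × 6 = 36,306,432,000 bytes.
Total = 46,276,518,600 bytes = 44132.73 MiB.

44132.73 MiB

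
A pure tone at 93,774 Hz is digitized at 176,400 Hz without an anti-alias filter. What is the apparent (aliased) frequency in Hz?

Nyquist = 176,400/2 = 88,200 Hz; 93,774 Hz exceeds it.
Alias = |93,774 − 1×176,400| = |93,774 − 176,400| = 82,626 Hz.

82,626 Hz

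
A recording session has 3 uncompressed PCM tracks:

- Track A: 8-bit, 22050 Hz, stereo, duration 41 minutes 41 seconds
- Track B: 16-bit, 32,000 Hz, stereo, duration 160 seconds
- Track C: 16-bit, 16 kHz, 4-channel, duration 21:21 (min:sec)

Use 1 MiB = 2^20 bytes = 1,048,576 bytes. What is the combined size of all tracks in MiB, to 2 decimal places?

281.09 MiB

Track A: 41 minutes 41 seconds = 2,501 s; 22,050 × 2,501 × 1 × 2 = 110,294,100 bytes.
Track B: 32,000 × 160 × 2 × 2 = 20,480,000 bytes.
Track C: 21:21 (min:sec) = 1,281 s; 16,000 × 1,281 × 2 × 4 = 163,968,000 bytes.
Total = 294,742,100 bytes = 281.09 MiB.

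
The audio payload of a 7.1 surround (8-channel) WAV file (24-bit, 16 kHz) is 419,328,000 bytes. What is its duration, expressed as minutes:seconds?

Byte rate = 16,000 × 3 × 8 = 384,000 bytes/s.
Duration = 419,328,000 / 384,000 = 1,092 s.
1,092 s = 18:12.

18:12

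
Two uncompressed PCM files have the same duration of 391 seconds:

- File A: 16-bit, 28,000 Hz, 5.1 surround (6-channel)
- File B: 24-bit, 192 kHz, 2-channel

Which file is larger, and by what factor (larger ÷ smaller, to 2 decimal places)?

File B, by a factor of 3.43

File A: 28,000 × 2 × 6 = 336,000 bytes/s.
File B: 192,000 × 3 × 2 = 1,152,000 bytes/s.
File B is larger; ratio = 450,432,000 / 131,376,000 = 3.43.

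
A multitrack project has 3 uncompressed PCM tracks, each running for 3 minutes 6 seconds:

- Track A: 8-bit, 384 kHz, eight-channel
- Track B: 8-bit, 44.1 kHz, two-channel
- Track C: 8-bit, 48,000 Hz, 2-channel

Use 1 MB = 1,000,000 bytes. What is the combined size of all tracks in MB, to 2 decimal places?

605.65 MB

3 minutes 6 seconds = 186 s.
Track A: 384,000 × 186 × 1 × 8 = 571,392,000 bytes.
Track B: 44,100 × 186 × 1 × 2 = 16,405,200 bytes.
Track C: 48,000 × 186 × 1 × 2 = 17,856,000 bytes.
Total = 605,653,200 bytes = 605.65 MB.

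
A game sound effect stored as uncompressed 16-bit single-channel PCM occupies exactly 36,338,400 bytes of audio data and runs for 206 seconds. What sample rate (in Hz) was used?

Bytes = sample_rate × seconds × bytes_per_sample × channels.
sample_rate = 36,338,400 / (206 × 2 × 1) = 36,338,400 / 412 = 88,200 Hz.

88,200 Hz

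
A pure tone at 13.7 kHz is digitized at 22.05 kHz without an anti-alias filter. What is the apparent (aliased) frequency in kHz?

8.35 kHz

Nyquist = 22,050/2 = 11,025 Hz; 13,700 Hz exceeds it.
Alias = |13,700 − 1×22,050| = |13,700 − 22,050| = 8,350 Hz = 8.35 kHz.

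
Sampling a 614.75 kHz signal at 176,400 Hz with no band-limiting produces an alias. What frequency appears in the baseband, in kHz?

85.55 kHz

Nyquist = 176,400/2 = 88,200 Hz; 614,750 Hz exceeds it.
Alias = |614,750 − 3×176,400| = |614,750 − 529,200| = 85,550 Hz = 85.55 kHz.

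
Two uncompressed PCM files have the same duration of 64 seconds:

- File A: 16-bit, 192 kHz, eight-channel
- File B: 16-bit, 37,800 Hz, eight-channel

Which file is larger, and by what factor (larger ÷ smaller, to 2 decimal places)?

File A, by a factor of 5.08

File A: 192,000 × 2 × 8 = 3,072,000 bytes/s.
File B: 37,800 × 2 × 8 = 604,800 bytes/s.
File A is larger; ratio = 196,608,000 / 38,707,200 = 5.08.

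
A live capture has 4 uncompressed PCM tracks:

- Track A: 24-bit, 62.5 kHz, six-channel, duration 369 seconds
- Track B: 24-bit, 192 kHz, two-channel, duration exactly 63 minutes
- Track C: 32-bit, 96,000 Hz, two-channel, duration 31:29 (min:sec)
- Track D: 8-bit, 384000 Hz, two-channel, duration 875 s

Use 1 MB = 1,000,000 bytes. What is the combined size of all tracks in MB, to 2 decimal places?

6892.44 MB

Track A: 62,500 × 369 × 3 × 6 = 415,125,000 bytes.
Track B: exactly 63 minutes = 3,780 s; 192,000 × 3,780 × 3 × 2 = 4,354,560,000 bytes.
Track C: 31:29 (min:sec) = 1,889 s; 96,000 × 1,889 × 4 × 2 = 1,450,752,000 bytes.
Track D: 384,000 × 875 × 1 × 2 = 672,000,000 bytes.
Total = 6,892,437,000 bytes = 6892.44 MB.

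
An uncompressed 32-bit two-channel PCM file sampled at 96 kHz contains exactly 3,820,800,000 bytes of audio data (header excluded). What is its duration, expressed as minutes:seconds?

Byte rate = 96,000 × 4 × 2 = 768,000 bytes/s.
Duration = 3,820,800,000 / 768,000 = 4,975 s.
4,975 s = 82:55.

82:55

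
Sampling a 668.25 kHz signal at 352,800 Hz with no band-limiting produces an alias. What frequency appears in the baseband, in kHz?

Nyquist = 352,800/2 = 176,400 Hz; 668,250 Hz exceeds it.
Alias = |668,250 − 2×352,800| = |668,250 − 705,600| = 37,350 Hz = 37.35 kHz.

37.35 kHz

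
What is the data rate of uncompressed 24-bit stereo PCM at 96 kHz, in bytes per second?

Bit rate = 96,000 × 24 × 2 = 4,608,000 bits/s.
4,608,000 / 8 = 576,000 bytes/s.

576,000 bytes/s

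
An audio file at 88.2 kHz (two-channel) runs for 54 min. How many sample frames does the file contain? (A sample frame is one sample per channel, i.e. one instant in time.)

285,768,000 sample frames

54 min = 3,240 s.
88,200 samples/s × 3,240 s = 285,768,000 frames.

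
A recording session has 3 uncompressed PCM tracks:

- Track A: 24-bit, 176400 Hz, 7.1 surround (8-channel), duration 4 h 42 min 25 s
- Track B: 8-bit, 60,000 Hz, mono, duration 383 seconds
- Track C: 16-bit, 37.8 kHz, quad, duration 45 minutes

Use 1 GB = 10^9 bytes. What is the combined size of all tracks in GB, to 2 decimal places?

72.58 GB

Track A: 4 h 42 min 25 s = 16,945 s; 176,400 × 16,945 × 3 × 8 = 71,738,352,000 bytes.
Track B: 60,000 × 383 × 1 × 1 = 22,980,000 bytes.
Track C: 45 minutes = 2,700 s; 37,800 × 2,700 × 2 × 4 = 816,480,000 bytes.
Total = 72,577,812,000 bytes = 72.58 GB.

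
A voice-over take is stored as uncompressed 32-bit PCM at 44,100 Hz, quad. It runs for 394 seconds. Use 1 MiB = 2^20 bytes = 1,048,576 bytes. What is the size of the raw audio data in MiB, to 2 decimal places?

Bytes = 44,100 samples/s × 394 s × 4 bytes/sample × 4 ch = 278,006,400 bytes.
278,006,400 / 1,048,576 = 265.13 MiB.

265.13 MiB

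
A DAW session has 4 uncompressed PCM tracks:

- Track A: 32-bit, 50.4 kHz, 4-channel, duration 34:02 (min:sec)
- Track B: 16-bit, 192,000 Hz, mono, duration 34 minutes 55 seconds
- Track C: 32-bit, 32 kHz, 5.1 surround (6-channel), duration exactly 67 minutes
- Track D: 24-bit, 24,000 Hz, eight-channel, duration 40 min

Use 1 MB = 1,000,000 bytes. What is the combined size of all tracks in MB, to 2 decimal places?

6920.91 MB

Track A: 34:02 (min:sec) = 2,042 s; 50,400 × 2,042 × 4 × 4 = 1,646,668,800 bytes.
Track B: 34 minutes 55 seconds = 2,095 s; 192,000 × 2,095 × 2 × 1 = 804,480,000 bytes.
Track C: exactly 67 minutes = 4,020 s; 32,000 × 4,020 × 4 × 6 = 3,087,360,000 bytes.
Track D: 40 min = 2,400 s; 24,000 × 2,400 × 3 × 8 = 1,382,400,000 bytes.
Total = 6,920,908,800 bytes = 6920.91 MB.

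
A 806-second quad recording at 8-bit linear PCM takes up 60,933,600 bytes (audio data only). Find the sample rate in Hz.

18,900 Hz

Bytes = sample_rate × seconds × bytes_per_sample × channels.
sample_rate = 60,933,600 / (806 × 1 × 4) = 60,933,600 / 3,224 = 18,900 Hz.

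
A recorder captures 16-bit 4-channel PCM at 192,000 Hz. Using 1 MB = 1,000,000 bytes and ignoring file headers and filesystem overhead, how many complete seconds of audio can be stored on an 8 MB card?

5 seconds

Uncompressed byte rate = 192,000 × 2 × 4 = 1,536,000 bytes/s.
Capacity = 8 × 1,000,000 = 8,000,000 bytes.
8,000,000 / 1,536,000 ≈ 5.21 s → 5 seconds.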